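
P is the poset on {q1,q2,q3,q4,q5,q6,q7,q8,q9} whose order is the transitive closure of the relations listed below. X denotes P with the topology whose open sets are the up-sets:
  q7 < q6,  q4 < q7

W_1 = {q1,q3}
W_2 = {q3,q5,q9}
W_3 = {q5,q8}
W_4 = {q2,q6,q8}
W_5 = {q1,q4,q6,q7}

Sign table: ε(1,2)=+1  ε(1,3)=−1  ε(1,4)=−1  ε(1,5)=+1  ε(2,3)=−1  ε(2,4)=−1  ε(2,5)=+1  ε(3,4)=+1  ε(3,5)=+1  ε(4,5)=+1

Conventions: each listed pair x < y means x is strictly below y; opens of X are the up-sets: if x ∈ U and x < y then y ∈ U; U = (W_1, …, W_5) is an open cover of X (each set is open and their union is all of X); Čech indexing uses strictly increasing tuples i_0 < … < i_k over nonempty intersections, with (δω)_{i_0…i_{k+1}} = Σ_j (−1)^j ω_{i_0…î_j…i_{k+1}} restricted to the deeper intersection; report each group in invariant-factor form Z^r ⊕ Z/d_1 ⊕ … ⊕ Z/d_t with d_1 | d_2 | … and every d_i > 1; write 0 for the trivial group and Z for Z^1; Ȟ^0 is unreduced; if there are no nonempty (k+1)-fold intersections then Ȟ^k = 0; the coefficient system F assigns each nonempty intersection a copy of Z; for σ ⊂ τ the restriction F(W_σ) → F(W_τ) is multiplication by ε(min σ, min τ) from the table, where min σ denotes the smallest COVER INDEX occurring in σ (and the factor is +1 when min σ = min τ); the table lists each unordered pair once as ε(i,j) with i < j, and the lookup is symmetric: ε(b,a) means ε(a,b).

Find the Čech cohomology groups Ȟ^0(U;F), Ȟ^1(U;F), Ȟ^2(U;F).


intersection data:
  W12={q3} W15={q1} W23={q5} W34={q8} W45={q6}
C dims 5,5; δ0: rk 5, SNF 1^4·2
Ȟ^0 = (5 − 5) − 0 = 0, so Ȟ^0 ≅ 0
Ȟ^1 = (5 − 0) − 5 = 0 plus torsion [2], so Ȟ^1 ≅ Z/2
Ȟ^2 = (0 − 0) − 0 = 0, so Ȟ^2 ≅ 0

Ȟ^0 ≅ 0,  Ȟ^1 ≅ Z/2,  Ȟ^2 ≅ 0


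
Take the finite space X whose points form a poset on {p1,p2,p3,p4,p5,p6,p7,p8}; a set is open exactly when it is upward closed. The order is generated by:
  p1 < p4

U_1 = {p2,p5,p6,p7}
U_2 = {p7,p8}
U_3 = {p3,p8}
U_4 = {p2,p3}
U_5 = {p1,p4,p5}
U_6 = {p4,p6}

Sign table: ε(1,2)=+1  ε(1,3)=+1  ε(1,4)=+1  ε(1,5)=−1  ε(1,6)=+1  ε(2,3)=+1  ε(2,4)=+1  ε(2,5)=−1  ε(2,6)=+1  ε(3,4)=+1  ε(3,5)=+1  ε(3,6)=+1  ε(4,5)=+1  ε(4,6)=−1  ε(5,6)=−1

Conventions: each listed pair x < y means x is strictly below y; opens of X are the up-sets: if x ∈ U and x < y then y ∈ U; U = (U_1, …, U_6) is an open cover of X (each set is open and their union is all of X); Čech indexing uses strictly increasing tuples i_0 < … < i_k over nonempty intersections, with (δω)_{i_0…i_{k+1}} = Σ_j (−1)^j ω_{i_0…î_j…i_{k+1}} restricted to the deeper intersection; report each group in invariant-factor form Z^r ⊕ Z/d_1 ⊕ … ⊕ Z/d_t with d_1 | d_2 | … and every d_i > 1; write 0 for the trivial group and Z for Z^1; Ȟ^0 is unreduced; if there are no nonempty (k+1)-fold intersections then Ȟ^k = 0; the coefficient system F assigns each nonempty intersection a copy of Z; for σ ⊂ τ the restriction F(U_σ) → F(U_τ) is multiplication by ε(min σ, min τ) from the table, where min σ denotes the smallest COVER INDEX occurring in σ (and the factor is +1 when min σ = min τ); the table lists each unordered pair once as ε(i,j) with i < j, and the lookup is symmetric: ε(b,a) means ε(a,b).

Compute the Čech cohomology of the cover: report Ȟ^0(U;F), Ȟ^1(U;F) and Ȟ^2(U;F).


nonempty intersections:
  U12={p7} U14={p2} U15={p5} U16={p6} U23={p8} U34={p3} U56={p4}
C dims 6,7; δ0: rk 5, SNF 1^5
Ȟ^0: (6−5)−0=1 ⇒ Z
Ȟ^1: (7−0)−5=2 ⇒ Z^2
Ȟ^2: (0−0)−0=0 ⇒ 0

Ȟ^0 ≅ Z; Ȟ^1 ≅ Z^2; Ȟ^2 ≅ 0


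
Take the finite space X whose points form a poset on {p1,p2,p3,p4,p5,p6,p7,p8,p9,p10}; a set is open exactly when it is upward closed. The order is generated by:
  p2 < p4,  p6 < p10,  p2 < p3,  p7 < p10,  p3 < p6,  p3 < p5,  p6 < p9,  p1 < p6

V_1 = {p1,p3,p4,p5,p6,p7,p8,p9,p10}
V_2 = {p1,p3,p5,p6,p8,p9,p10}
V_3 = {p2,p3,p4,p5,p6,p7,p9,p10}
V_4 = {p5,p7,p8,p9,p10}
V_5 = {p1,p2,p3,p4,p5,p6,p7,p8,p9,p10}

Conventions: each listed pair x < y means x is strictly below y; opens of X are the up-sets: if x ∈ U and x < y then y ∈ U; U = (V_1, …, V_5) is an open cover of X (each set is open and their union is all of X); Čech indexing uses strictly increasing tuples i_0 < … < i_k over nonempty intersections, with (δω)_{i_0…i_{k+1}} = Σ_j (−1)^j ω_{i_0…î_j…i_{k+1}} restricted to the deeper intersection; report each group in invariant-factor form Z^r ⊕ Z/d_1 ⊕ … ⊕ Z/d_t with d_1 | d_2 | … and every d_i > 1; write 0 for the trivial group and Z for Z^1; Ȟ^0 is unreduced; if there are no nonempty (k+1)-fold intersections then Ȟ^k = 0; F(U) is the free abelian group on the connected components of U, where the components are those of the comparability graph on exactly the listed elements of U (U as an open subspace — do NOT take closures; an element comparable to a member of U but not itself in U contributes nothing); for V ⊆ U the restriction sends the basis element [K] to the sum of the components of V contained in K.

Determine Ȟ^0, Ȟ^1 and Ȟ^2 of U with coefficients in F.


Ȟ^0(U;F) ≅ Z^2, Ȟ^1(U;F) ≅ 0, Ȟ^2(U;F) ≅ 0

nerve simplices:
  V12={p1,p3,p5,p6,p8,p9,p10} V13={p3,p4,p5,p6,p7,p9,p10} V14={p5,p7,p8,p9,p10} V15={p1,p3,p4,p5,p6,p7,p8,p9,p10} V23={p3,p5,p6,p9,p10} V24={p5,p8,p9,p10} V25={p1,p3,p5,p6,p8,p9,p10} V34={p5,p7,p9,p10} V35={p2,p3,p4,p5,p6,p7,p9,p10} V45={p5,p7,p8,p9,p10}
  V123={p3,p5,p6,p9,p10} V124={p5,p8,p9,p10} V125={p1,p3,p5,p6,p8,p9,p10} V134={p5,p7,p9,p10} V135={p3,p4,p5,p6,p7,p9,p10} V145={p5,p7,p8,p9,p10} V234={p5,p9,p10} V235={p3,p5,p6,p9,p10} V245={p5,p8,p9,p10} V345={p5,p7,p9,p10}
  V1234={p5,p9,p10} V1235={p3,p5,p6,p9,p10} V1245={p5,p8,p9,p10} V1345={p5,p7,p9,p10} V2345={p5,p9,p10}
  V12345={p5,p9,p10}
components per intersection:
  V1: {p1,p3,p5,p6,p7,p9,p10} {p4} {p8}
  V2: {p1,p3,p5,p6,p9,p10} {p8}
  V3: {p2,p3,p4,p5,p6,p7,p9,p10}
  V4: {p5} {p7,p10} {p8} {p9}
  V5: {p1,p2,p3,p4,p5,p6,p7,p9,p10} {p8}
  V12: {p1,p3,p5,p6,p9,p10} {p8}
  V13: {p3,p5,p6,p7,p9,p10} {p4}
  V14: {p5} {p7,p10} {p8} {p9}
  V15: {p1,p3,p5,p6,p7,p9,p10} {p4} {p8}
  V23: {p3,p5,p6,p9,p10}
  V24: {p5} {p8} {p9} {p10}
  V25: {p1,p3,p5,p6,p9,p10} {p8}
  V34: {p5} {p7,p10} {p9}
  V35: {p2,p3,p4,p5,p6,p7,p9,p10}
  V45: {p5} {p7,p10} {p8} {p9}
  V123: {p3,p5,p6,p9,p10}
  V124: {p5} {p8} {p9} {p10}
  V125: {p1,p3,p5,p6,p9,p10} {p8}
  V134: {p5} {p7,p10} {p9}
  V135: {p3,p5,p6,p7,p9,p10} {p4}
  V145: {p5} {p7,p10} {p8} {p9}
  V234: {p5} {p9} {p10}
  V235: {p3,p5,p6,p9,p10}
  V245: {p5} {p8} {p9} {p10}
  V345: {p5} {p7,p10} {p9}
  V1234: {p5} {p9} {p10}
  V1235: {p3,p5,p6,p9,p10}
  V1245: {p5} {p8} {p9} {p10}
  V1345: {p5} {p7,p10} {p9}
  V2345: {p5} {p9} {p10}
  V12345: {p5} {p9} {p10}
C dims 12,26,27,14; δ0: rk 10, SNF 1^10; δ1: rk 16, SNF 1^16; δ2: rk 11, SNF 1^11
degree 0: 12−10−0 = 2 → Ȟ^0 ≅ Z^2
degree 1: 26−16−10 = 0 → Ȟ^1 ≅ 0
degree 2: 27−11−16 = 0 → Ȟ^2 ≅ 0


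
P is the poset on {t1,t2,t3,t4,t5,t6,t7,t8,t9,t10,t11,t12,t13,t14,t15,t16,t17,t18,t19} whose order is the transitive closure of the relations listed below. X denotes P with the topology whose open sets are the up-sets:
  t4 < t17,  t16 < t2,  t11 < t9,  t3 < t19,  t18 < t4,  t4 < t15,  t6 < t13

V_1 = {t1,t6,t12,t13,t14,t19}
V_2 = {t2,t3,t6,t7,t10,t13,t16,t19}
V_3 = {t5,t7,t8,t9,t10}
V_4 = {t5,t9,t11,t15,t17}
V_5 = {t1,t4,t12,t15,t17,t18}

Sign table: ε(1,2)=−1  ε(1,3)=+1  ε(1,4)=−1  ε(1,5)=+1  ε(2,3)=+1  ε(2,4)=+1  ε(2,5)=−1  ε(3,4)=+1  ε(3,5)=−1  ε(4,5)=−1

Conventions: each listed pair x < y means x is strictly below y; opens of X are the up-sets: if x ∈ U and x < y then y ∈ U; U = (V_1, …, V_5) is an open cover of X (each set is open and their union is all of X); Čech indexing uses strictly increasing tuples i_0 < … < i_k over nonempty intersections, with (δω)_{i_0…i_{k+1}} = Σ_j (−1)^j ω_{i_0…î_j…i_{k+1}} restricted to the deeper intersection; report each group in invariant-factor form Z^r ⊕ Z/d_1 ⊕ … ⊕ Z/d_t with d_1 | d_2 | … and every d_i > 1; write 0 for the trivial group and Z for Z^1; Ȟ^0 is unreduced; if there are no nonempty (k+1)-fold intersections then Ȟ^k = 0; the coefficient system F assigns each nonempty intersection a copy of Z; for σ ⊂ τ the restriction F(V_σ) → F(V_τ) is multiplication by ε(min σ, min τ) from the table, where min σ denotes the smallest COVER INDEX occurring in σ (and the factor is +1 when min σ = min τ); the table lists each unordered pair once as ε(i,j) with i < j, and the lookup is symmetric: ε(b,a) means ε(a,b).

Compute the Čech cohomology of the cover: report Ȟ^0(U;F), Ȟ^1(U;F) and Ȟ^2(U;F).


nerve simplices:
  V12={t6,t13,t19} V15={t1,t12} V23={t7,t10} V34={t5,t9} V45={t15,t17}
C dims 5,5; δ0: rk 4, SNF 1^4
degree 0: 5−4−0 = 1 → Ȟ^0 ≅ Z
degree 1: 5−0−4 = 1 → Ȟ^1 ≅ Z
degree 2: 0−0−0 = 0 → Ȟ^2 ≅ 0

Ȟ^0 ≅ Z,  Ȟ^1 ≅ Z,  Ȟ^2 ≅ 0


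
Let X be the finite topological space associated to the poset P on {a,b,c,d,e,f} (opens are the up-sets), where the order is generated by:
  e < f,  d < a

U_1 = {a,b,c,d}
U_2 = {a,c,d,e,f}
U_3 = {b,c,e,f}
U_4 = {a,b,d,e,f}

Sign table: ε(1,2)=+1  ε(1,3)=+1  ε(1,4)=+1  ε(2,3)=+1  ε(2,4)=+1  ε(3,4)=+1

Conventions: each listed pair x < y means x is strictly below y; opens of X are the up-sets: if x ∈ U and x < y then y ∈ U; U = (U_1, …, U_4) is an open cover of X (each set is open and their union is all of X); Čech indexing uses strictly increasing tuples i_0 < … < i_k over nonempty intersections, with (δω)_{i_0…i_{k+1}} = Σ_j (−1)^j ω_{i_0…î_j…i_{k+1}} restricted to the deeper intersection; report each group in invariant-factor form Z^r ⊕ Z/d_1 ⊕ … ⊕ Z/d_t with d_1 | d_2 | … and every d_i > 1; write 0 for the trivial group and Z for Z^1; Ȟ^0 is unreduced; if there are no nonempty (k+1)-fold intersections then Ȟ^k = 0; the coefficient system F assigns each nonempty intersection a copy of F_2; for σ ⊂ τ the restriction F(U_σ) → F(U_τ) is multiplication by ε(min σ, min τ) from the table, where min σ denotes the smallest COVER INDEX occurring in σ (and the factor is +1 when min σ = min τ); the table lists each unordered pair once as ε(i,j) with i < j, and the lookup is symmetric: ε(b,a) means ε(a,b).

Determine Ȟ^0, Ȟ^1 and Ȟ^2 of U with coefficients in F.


nonempty overlaps:
  U12={a,c,d} U13={b,c} U14={a,b,d} U23={c,e,f} U24={a,d,e,f} U34={b,e,f}
  U123={c} U124={a,d} U134={b} U234={e,f}
C dims 4,6,4; δ0: rk_F2 3; δ1: rk_F2 3
degree 0: 4−3−0 = 1 → Ȟ^0 ≅ Z/2
degree 1: 6−3−3 = 0 → Ȟ^1 ≅ 0
degree 2: 4−0−3 = 1 → Ȟ^2 ≅ Z/2

Ȟ^0 = Z/2; Ȟ^1 = 0; Ȟ^2 = Z/2


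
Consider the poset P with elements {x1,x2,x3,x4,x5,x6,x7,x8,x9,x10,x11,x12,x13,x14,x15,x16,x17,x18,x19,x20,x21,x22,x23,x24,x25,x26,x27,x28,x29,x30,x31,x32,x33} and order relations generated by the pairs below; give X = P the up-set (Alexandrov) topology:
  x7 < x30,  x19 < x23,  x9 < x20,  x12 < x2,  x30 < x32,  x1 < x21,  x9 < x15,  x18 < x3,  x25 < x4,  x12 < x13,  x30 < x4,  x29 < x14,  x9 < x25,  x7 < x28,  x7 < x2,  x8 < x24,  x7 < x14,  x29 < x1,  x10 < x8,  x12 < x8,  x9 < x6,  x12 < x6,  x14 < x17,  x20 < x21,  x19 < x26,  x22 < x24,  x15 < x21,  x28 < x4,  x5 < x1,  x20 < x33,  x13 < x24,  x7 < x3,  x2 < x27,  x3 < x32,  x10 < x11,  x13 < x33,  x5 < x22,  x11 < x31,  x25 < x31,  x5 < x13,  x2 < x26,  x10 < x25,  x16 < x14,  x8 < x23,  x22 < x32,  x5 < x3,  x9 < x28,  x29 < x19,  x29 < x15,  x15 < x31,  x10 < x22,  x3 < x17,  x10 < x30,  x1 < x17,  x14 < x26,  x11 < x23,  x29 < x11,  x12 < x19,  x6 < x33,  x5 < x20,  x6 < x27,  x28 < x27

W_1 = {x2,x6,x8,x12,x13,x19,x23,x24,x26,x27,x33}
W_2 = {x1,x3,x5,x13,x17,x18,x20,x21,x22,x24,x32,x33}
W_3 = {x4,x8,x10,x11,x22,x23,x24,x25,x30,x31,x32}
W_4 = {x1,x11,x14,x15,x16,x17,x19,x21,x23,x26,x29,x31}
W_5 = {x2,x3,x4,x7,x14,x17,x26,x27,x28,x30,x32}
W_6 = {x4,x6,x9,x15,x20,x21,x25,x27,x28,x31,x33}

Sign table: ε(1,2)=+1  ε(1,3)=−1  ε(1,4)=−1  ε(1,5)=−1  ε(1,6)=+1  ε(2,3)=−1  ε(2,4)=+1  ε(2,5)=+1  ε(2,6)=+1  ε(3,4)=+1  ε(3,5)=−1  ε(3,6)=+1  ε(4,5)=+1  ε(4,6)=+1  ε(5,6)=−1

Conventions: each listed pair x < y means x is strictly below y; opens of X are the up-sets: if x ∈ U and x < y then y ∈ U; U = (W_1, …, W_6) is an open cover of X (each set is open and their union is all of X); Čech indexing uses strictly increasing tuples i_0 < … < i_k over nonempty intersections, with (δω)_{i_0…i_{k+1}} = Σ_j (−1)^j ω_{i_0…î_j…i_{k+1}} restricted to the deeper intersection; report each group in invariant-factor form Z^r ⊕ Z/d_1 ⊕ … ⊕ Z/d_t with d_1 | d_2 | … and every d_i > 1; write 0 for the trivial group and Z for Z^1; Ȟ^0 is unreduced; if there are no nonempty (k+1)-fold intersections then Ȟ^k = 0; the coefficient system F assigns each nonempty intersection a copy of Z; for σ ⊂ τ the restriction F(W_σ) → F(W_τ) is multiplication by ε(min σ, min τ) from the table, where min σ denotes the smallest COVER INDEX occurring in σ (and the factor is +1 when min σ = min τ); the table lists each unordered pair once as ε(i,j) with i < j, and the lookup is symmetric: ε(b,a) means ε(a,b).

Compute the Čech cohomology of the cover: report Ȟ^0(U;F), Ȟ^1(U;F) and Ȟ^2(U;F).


intersection data:
  W12={x13,x24,x33} W13={x8,x23,x24} W14={x19,x23,x26} W15={x2,x26,x27} W16={x6,x27,x33} W23={x22,x24,x32} W24={x1,x17,x21} W25={x3,x17,x32} W26={x20,x21,x33} W34={x11,x23,x31} W35={x4,x30,x32} W36={x4,x25,x31} W45={x14,x17,x26} W46={x15,x21,x31} W56={x4,x27,x28}
  W123={x24} W126={x33} W134={x23} W145={x26} W156={x27} W235={x32} W245={x17} W246={x21} W346={x31} W356={x4}
C dims 6,15,10; δ0: rk 6, SNF 1^5·2; δ1: rk 9, SNF 1^9
Ȟ^0 = (6 − 6) − 0 = 0, so Ȟ^0 ≅ 0
Ȟ^1 = (15 − 9) − 6 = 0 plus torsion [2], so Ȟ^1 ≅ Z/2
Ȟ^2 = (10 − 0) − 9 = 1, so Ȟ^2 ≅ Z

Ȟ^0 = 0, Ȟ^1 = Z/2, Ȟ^2 = Z


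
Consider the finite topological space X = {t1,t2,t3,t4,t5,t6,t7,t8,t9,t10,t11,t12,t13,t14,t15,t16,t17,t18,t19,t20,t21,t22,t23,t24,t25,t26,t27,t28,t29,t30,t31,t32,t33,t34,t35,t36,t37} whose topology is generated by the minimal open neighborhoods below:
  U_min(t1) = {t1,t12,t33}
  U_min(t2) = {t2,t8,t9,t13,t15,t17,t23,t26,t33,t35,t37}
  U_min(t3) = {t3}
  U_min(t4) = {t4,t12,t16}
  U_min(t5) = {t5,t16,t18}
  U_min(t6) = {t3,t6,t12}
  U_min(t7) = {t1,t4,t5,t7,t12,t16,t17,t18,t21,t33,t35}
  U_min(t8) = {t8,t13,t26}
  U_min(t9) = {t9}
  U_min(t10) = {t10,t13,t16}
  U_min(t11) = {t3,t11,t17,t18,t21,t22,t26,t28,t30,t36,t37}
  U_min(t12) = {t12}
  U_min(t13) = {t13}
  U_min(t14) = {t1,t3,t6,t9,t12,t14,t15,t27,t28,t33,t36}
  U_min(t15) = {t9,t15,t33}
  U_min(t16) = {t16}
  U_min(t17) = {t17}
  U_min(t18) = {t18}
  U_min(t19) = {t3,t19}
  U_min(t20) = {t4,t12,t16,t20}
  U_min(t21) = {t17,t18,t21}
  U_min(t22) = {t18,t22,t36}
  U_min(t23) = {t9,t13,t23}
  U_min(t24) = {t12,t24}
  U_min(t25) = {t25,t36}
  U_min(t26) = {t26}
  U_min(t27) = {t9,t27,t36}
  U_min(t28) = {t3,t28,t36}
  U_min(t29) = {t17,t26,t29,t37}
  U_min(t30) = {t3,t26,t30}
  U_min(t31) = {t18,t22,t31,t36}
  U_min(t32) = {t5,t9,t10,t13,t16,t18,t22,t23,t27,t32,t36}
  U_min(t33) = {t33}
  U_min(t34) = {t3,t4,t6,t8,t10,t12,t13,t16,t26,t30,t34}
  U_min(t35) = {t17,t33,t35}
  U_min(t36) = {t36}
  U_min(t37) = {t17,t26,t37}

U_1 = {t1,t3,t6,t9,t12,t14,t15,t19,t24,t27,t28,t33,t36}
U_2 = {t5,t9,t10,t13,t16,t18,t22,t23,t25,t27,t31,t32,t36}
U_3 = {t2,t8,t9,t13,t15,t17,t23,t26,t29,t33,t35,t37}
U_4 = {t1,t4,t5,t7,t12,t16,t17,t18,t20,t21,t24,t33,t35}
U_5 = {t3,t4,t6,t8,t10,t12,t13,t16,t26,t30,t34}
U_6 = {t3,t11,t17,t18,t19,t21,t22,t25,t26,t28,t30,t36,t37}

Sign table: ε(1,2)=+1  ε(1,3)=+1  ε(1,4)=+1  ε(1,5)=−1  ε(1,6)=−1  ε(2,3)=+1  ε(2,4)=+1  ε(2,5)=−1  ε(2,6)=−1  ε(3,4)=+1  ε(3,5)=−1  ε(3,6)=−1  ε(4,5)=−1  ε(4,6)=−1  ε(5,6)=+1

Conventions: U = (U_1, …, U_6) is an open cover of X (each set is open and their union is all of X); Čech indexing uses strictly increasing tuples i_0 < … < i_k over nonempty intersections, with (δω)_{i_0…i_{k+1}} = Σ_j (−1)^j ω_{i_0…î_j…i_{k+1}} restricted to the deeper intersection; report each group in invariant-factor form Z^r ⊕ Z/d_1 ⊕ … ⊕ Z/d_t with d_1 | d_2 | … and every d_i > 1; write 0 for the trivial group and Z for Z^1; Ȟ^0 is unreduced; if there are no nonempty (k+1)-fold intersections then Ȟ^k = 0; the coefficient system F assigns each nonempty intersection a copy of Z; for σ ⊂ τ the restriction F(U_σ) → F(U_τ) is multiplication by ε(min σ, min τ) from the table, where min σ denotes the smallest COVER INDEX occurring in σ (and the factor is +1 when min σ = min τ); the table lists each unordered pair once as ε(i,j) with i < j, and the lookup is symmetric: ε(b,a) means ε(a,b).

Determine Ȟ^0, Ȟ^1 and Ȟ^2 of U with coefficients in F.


Ȟ^0 ≅ Z,  Ȟ^1 ≅ 0,  Ȟ^2 ≅ Z/2

nerve simplices:
  U12={t9,t27,t36} U13={t9,t15,t33} U14={t1,t12,t24,t33} U15={t3,t6,t12} U16={t3,t19,t28,t36} U23={t9,t13,t23} U24={t5,t16,t18} U25={t10,t13,t16} U26={t18,t22,t25,t36} U34={t17,t33,t35} U35={t8,t13,t26} U36={t17,t26,t37} U45={t4,t12,t16} U46={t17,t18,t21} U56={t3,t26,t30}
  U123={t9} U126={t36} U134={t33} U145={t12} U156={t3} U235={t13} U245={t16} U246={t18} U346={t17} U356={t26}
C dims 6,15,10; δ0: rk 5, SNF 1^5; δ1: rk 10, SNF 1^9·2
degree 0: 6−5−0 = 1 → Ȟ^0 ≅ Z
degree 1: 15−10−5 = 0 → Ȟ^1 ≅ 0
degree 2: 10−0−10 = 0 plus torsion [2] → Ȟ^2 ≅ Z/2


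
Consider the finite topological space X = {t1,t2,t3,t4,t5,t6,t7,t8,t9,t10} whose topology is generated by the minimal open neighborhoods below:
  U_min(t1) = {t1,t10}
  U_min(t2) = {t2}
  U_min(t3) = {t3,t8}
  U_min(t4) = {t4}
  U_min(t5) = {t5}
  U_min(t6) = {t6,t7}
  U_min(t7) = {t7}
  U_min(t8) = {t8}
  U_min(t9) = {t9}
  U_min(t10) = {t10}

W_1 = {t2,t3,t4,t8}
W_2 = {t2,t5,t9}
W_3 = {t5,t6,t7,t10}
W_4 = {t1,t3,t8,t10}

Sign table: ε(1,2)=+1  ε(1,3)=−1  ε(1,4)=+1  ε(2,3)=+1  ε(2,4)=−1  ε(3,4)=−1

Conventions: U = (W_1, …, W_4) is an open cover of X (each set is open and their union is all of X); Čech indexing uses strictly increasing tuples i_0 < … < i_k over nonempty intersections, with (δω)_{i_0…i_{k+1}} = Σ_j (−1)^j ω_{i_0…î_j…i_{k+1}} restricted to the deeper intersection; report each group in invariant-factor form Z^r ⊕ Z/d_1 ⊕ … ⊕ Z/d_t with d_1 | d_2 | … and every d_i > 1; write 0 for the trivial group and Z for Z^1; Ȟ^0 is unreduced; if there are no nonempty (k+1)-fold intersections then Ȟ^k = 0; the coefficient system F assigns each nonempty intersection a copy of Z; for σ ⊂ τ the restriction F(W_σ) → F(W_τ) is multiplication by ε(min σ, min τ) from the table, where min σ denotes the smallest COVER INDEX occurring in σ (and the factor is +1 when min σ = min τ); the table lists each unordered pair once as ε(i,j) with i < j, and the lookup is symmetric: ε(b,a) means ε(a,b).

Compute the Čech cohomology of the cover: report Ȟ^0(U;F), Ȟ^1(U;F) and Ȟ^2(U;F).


nonempty intersections:
  W12={t2} W14={t3,t8} W23={t5} W34={t10}
C dims 4,4; δ0: rk 4, SNF 1^3·2
Ȟ^0: (4−4)−0=0 ⇒ 0
Ȟ^1: (4−0)−4=0 plus torsion [2] ⇒ Z/2
Ȟ^2: (0−0)−0=0 ⇒ 0

Ȟ^0(U;F) ≅ 0, Ȟ^1(U;F) ≅ Z/2, Ȟ^2(U;F) ≅ 0


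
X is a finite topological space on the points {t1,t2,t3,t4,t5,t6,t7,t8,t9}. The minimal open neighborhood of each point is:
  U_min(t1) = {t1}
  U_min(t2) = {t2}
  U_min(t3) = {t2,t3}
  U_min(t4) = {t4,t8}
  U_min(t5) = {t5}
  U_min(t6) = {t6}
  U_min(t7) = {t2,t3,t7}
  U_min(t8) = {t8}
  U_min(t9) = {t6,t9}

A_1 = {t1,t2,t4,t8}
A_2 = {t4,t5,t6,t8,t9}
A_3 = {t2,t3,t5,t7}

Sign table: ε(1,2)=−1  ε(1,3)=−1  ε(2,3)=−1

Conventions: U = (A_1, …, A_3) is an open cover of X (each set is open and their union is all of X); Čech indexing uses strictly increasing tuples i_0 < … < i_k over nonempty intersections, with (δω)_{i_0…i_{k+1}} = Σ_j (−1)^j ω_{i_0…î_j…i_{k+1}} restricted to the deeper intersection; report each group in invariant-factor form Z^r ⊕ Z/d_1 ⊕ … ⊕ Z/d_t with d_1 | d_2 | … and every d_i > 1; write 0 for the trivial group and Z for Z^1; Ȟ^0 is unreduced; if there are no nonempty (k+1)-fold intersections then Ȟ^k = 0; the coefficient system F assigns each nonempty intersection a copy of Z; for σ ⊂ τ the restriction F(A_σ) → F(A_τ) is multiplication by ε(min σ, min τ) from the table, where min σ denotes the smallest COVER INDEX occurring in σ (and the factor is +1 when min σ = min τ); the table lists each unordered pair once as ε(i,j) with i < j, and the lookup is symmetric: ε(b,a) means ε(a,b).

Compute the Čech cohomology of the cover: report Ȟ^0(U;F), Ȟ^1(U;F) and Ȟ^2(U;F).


nerve of the cover:
  A12={t4,t8} A13={t2} A23={t5}
C dims 3,3; δ0: rk 3, SNF 1^2·2
Ȟ^0 = (3 − 3) − 0 = 0, so Ȟ^0 ≅ 0
Ȟ^1 = (3 − 0) − 3 = 0 plus torsion [2], so Ȟ^1 ≅ Z/2
Ȟ^2 = (0 − 0) − 0 = 0, so Ȟ^2 ≅ 0

Ȟ^0 ≅ 0, Ȟ^1 ≅ Z/2 and Ȟ^2 ≅ 0


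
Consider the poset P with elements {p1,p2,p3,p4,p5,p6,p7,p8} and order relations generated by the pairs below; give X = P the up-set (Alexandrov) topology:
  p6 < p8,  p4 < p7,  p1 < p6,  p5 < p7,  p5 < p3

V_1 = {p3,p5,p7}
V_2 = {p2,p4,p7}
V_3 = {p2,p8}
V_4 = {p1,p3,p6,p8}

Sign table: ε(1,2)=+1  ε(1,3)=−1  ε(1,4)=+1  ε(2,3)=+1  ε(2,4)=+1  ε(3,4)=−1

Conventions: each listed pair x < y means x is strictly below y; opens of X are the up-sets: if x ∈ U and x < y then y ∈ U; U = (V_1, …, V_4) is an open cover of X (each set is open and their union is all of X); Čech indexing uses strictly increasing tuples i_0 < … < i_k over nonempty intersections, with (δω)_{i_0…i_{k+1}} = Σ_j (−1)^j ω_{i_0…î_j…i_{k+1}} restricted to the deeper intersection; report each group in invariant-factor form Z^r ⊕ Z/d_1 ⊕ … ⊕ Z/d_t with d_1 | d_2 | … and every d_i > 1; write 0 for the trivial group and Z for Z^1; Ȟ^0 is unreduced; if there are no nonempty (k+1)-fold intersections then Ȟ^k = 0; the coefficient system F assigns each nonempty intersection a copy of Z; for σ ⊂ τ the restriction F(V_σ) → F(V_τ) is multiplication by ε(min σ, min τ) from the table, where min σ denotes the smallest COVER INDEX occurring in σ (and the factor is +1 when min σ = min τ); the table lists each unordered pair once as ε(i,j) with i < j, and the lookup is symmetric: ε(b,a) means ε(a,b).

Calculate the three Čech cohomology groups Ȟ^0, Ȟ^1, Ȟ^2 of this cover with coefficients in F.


Ȟ^0 = 0; Ȟ^1 = Z/2; Ȟ^2 = 0

nerve of the cover:
  V12={p7} V14={p3} V23={p2} V34={p8}
C dims 4,4; δ0: rk 4, SNF 1^3·2
Ȟ^0 = (4 − 4) − 0 = 0, so Ȟ^0 ≅ 0
Ȟ^1 = (4 − 0) − 4 = 0 plus torsion [2], so Ȟ^1 ≅ Z/2
Ȟ^2 = (0 − 0) − 0 = 0, so Ȟ^2 ≅ 0


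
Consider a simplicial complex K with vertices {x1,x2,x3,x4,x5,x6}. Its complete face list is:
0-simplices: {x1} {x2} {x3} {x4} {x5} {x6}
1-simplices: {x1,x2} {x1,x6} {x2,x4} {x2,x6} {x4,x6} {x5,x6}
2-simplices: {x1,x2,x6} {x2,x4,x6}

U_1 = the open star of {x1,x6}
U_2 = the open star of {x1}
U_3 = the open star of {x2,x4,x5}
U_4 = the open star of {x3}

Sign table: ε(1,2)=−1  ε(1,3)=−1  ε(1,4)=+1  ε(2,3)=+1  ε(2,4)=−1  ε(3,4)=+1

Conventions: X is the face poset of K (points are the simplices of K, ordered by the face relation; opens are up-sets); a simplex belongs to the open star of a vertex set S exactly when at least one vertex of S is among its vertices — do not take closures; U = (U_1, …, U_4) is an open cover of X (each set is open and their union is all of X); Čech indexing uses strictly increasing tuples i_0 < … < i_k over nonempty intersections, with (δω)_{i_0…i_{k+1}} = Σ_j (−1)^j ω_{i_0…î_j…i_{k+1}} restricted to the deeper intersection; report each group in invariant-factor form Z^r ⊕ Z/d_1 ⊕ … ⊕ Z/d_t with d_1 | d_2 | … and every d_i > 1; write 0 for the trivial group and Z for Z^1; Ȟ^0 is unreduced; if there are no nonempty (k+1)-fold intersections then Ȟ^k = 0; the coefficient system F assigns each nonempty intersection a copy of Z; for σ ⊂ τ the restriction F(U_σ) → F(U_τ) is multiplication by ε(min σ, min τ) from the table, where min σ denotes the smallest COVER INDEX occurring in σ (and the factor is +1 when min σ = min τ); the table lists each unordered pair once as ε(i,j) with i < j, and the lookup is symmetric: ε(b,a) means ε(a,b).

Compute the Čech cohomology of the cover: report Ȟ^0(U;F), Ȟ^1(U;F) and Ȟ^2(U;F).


Ȟ^0(U;F) ≅ Z^2, Ȟ^1(U;F) ≅ 0, Ȟ^2(U;F) ≅ 0

nonempty intersections:
  U1={{x1},{x6},{x1,x2},{x1,x6},{x2,x6},{x4,x6},{x5,x6},{x1,x2,x6},{x2,x4,x6}} U2={{x1},{x1,x2},{x1,x6},{x1,x2,x6}} U3={{x2},{x4},{x5},{x1,x2},{x2,x4},{x2,x6},{x4,x6},{x5,x6},{x1,x2,x6},{x2,x4,x6}} U4={{x3}}
  U12={{x1},{x1,x2},{x1,x6},{x1,x2,x6}} U13={{x1,x2},{x2,x6},{x4,x6},{x5,x6},{x1,x2,x6},{x2,x4,x6}} U23={{x1,x2},{x1,x2,x6}}
  U123={{x1,x2},{x1,x2,x6}}
C dims 4,3,1; δ0: rk 2, SNF 1^2; δ1: rk 1, SNF 1^1
Ȟ^0: (4−2)−0=2 ⇒ Z^2
Ȟ^1: (3−1)−2=0 ⇒ 0
Ȟ^2: (1−0)−1=0 ⇒ 0


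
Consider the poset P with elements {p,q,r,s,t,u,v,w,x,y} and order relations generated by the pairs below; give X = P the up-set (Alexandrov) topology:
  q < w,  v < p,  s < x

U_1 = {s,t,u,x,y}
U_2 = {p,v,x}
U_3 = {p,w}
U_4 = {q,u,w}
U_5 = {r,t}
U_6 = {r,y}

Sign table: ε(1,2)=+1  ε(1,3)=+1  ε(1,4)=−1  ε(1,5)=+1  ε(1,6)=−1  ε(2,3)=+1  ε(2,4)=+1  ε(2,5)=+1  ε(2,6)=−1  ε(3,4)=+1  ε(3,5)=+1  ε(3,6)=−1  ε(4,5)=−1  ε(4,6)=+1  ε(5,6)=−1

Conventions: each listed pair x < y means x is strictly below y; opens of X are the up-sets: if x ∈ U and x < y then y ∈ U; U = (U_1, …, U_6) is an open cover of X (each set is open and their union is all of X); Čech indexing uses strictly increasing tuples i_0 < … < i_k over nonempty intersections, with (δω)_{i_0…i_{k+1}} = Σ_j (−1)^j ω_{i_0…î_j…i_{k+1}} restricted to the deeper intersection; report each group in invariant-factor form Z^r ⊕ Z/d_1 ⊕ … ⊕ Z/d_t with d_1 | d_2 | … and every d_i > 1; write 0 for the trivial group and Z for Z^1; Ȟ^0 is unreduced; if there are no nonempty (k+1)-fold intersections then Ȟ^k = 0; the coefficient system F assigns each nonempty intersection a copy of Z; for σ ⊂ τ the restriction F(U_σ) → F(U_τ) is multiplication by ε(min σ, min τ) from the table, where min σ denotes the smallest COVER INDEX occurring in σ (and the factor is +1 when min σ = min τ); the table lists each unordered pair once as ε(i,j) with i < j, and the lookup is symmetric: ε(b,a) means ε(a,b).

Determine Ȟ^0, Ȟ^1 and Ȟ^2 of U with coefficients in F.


Ȟ^0(U;F) ≅ 0,  Ȟ^1(U;F) ≅ Z ⊕ Z/2,  Ȟ^2(U;F) ≅ 0

nonempty intersections:
  U12={x} U14={u} U15={t} U16={y} U23={p} U34={w} U56={r}
C dims 6,7; δ0: rk 6, SNF 1^5·2
Ȟ^0: (6−6)−0=0 ⇒ 0
Ȟ^1: (7−0)−6=1 plus torsion [2] ⇒ Z ⊕ Z/2
Ȟ^2: (0−0)−0=0 ⇒ 0


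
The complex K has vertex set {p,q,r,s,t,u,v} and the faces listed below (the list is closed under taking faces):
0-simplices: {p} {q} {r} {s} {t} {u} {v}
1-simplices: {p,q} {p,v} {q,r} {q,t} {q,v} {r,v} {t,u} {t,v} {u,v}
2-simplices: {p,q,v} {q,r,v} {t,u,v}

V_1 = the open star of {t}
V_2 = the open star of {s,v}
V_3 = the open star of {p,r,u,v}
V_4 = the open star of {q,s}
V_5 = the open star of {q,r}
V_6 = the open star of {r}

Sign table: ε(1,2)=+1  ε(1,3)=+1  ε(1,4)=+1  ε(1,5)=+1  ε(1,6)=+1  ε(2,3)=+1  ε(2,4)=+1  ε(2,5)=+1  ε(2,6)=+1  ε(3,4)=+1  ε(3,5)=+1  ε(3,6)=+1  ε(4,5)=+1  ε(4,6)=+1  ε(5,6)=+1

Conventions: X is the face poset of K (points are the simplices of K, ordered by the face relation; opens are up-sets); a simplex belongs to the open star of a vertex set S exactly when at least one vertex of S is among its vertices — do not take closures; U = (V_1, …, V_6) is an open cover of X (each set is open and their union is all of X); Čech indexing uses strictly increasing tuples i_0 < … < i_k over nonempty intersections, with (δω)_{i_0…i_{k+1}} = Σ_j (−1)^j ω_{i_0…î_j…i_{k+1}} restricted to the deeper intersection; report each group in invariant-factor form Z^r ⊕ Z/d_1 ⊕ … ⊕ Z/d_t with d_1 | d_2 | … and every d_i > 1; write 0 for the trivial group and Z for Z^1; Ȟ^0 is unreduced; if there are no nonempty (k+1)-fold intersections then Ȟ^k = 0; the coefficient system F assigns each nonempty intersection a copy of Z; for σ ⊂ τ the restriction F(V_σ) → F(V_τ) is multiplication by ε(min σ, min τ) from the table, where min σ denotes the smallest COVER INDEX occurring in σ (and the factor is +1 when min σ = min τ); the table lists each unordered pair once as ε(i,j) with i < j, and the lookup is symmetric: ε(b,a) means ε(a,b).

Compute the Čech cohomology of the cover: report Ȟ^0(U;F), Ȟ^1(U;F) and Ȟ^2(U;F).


Ȟ^0 ≅ Z,  Ȟ^1 ≅ Z,  Ȟ^2 ≅ 0

nerve simplices:
  V1={{t},{q,t},{t,u},{t,v},{t,u,v}} V2={{s},{v},{p,v},{q,v},{r,v},{t,v},{u,v},{p,q,v},{q,r,v},{t,u,v}} V3={{p},{r},{u},{v},{p,q},{p,v},{q,r},{q,v},{r,v},{t,u},{t,v},{u,v},{p,q,v},{q,r,v},{t,u,v}} V4={{q},{s},{p,q},{q,r},{q,t},{q,v},{p,q,v},{q,r,v}} V5={{q},{r},{p,q},{q,r},{q,t},{q,v},{r,v},{p,q,v},{q,r,v}} V6={{r},{q,r},{r,v},{q,r,v}}
  V12={{t,v},{t,u,v}} V13={{t,u},{t,v},{t,u,v}} V14={{q,t}} V15={{q,t}} V23={{v},{p,v},{q,v},{r,v},{t,v},{u,v},{p,q,v},{q,r,v},{t,u,v}} V24={{s},{q,v},{p,q,v},{q,r,v}} V25={{q,v},{r,v},{p,q,v},{q,r,v}} V26={{r,v},{q,r,v}} V34={{p,q},{q,r},{q,v},{p,q,v},{q,r,v}} V35={{r},{p,q},{q,r},{q,v},{r,v},{p,q,v},{q,r,v}} V36={{r},{q,r},{r,v},{q,r,v}} V45={{q},{p,q},{q,r},{q,t},{q,v},{p,q,v},{q,r,v}} V46={{q,r},{q,r,v}} V56={{r},{q,r},{r,v},{q,r,v}}
  V123={{t,v},{t,u,v}} V145={{q,t}} V234={{q,v},{p,q,v},{q,r,v}} V235={{q,v},{r,v},{p,q,v},{q,r,v}} V236={{r,v},{q,r,v}} V245={{q,v},{p,q,v},{q,r,v}} V246={{q,r,v}} V256={{r,v},{q,r,v}} V345={{p,q},{q,r},{q,v},{p,q,v},{q,r,v}} V346={{q,r},{q,r,v}} V356={{r},{q,r},{r,v},{q,r,v}} V456={{q,r},{q,r,v}}
  V2345={{q,v},{p,q,v},{q,r,v}} V2346={{q,r,v}} V2356={{r,v},{q,r,v}} V2456={{q,r,v}} V3456={{q,r},{q,r,v}}
  V23456={{q,r,v}}
C dims 6,14,12,5; δ0: rk 5, SNF 1^5; δ1: rk 8, SNF 1^8; δ2: rk 4, SNF 1^4
degree 0: 6−5−0 = 1 → Ȟ^0 ≅ Z
degree 1: 14−8−5 = 1 → Ȟ^1 ≅ Z
degree 2: 12−4−8 = 0 → Ȟ^2 ≅ 0


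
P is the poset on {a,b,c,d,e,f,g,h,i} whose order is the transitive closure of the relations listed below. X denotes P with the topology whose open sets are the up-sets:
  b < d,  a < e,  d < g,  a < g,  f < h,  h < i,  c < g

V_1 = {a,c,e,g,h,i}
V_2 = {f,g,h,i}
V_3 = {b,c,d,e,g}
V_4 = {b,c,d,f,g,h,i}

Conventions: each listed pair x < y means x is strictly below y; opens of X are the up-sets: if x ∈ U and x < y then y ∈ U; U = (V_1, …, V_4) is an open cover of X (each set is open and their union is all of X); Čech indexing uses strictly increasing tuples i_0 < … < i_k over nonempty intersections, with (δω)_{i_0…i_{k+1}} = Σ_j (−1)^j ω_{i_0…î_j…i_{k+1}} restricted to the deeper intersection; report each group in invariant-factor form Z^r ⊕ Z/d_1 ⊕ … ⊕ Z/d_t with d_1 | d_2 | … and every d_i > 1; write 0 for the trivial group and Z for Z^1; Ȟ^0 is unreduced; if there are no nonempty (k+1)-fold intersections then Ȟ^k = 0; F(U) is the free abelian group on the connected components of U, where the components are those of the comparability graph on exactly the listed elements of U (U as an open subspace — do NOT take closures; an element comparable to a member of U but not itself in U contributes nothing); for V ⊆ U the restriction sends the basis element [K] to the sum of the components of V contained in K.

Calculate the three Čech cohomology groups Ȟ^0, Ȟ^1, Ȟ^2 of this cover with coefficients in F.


intersection data:
  V12={g,h,i} V13={c,e,g} V14={c,g,h,i} V23={g} V24={f,g,h,i} V34={b,c,d,g}
  V123={g} V124={g,h,i} V134={c,g} V234={g}
  V1234={g}
components per intersection:
  V1: {a,c,e,g} {h,i}
  V2: {f,h,i} {g}
  V3: {b,c,d,g} {e}
  V4: {b,c,d,g} {f,h,i}
  V12: {g} {h,i}
  V13: {c,g} {e}
  V14: {c,g} {h,i}
  V23: {g}
  V24: {f,h,i} {g}
  V34: {b,c,d,g}
  V123: {g}
  V124: {g} {h,i}
  V134: {c,g}
  V234: {g}
  V1234: {g}
C dims 8,10,5,1; δ0: rk 6, SNF 1^6; δ1: rk 4, SNF 1^4; δ2: rk 1, SNF 1^1
Ȟ^0 = (8 − 6) − 0 = 2, so Ȟ^0 ≅ Z^2
Ȟ^1 = (10 − 4) − 6 = 0, so Ȟ^1 ≅ 0
Ȟ^2 = (5 − 1) − 4 = 0, so Ȟ^2 ≅ 0

Ȟ^0(U;F) ≅ Z^2, Ȟ^1(U;F) ≅ 0 and Ȟ^2(U;F) ≅ 0


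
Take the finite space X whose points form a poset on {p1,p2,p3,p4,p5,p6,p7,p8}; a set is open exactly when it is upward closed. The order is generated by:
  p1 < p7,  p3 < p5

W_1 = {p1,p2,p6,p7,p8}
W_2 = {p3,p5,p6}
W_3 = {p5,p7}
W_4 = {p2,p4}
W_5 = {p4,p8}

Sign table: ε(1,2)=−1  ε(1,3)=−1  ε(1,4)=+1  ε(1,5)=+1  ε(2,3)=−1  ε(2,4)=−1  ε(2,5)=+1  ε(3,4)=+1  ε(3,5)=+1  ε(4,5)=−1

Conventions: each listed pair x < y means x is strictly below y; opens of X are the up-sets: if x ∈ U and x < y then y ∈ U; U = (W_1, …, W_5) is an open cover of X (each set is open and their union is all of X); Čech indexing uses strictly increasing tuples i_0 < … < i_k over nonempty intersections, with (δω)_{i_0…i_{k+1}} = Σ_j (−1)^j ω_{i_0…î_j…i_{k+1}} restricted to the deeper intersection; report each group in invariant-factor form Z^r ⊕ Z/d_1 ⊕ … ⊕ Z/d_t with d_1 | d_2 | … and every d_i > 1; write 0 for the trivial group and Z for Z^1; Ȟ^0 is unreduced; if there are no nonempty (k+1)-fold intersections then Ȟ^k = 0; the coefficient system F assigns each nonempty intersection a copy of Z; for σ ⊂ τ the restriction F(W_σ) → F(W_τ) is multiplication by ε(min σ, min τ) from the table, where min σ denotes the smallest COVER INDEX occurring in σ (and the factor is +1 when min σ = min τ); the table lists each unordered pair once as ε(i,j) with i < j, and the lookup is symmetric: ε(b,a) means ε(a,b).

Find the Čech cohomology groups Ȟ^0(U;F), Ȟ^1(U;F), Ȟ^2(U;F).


cover nerve:
  W12={p6} W13={p7} W14={p2} W15={p8} W23={p5} W45={p4}
C dims 5,6; δ0: rk 5, SNF 1^4·2
Ȟ^0: (5−5)−0=0 ⇒ 0
Ȟ^1: (6−0)−5=1 plus torsion [2] ⇒ Z ⊕ Z/2
Ȟ^2: (0−0)−0=0 ⇒ 0

Ȟ^0(U;F) ≅ 0; Ȟ^1(U;F) ≅ Z ⊕ Z/2; Ȟ^2(U;F) ≅ 0


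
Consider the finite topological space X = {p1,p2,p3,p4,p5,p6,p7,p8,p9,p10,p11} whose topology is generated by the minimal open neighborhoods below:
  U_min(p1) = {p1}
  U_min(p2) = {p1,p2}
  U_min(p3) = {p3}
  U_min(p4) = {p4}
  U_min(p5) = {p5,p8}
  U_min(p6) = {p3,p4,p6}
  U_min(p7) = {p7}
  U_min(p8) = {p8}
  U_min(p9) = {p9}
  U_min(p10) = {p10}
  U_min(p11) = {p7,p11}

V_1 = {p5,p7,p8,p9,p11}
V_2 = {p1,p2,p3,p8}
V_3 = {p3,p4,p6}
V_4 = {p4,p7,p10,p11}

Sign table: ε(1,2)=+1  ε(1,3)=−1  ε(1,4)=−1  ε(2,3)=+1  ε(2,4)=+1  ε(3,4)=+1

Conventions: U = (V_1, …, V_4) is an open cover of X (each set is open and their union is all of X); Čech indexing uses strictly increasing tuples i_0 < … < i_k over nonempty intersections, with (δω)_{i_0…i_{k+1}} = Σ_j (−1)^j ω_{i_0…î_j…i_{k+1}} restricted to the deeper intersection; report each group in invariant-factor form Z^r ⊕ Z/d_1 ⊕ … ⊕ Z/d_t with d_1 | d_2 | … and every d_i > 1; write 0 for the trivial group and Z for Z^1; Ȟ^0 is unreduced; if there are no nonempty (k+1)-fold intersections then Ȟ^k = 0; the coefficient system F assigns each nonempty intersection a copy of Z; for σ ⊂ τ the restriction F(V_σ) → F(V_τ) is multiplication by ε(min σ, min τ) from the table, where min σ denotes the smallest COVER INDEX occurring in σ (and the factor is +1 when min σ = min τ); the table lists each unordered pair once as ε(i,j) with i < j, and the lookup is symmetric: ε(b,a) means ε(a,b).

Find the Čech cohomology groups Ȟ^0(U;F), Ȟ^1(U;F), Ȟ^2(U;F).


intersection data:
  V12={p8} V14={p7,p11} V23={p3} V34={p4}
C dims 4,4; δ0: rk 4, SNF 1^3·2
Ȟ^0 = (4 − 4) − 0 = 0, so Ȟ^0 ≅ 0
Ȟ^1 = (4 − 0) − 4 = 0 plus torsion [2], so Ȟ^1 ≅ Z/2
Ȟ^2 = (0 − 0) − 0 = 0, so Ȟ^2 ≅ 0

Ȟ^0 ≅ 0,  Ȟ^1 ≅ Z/2,  Ȟ^2 ≅ 0


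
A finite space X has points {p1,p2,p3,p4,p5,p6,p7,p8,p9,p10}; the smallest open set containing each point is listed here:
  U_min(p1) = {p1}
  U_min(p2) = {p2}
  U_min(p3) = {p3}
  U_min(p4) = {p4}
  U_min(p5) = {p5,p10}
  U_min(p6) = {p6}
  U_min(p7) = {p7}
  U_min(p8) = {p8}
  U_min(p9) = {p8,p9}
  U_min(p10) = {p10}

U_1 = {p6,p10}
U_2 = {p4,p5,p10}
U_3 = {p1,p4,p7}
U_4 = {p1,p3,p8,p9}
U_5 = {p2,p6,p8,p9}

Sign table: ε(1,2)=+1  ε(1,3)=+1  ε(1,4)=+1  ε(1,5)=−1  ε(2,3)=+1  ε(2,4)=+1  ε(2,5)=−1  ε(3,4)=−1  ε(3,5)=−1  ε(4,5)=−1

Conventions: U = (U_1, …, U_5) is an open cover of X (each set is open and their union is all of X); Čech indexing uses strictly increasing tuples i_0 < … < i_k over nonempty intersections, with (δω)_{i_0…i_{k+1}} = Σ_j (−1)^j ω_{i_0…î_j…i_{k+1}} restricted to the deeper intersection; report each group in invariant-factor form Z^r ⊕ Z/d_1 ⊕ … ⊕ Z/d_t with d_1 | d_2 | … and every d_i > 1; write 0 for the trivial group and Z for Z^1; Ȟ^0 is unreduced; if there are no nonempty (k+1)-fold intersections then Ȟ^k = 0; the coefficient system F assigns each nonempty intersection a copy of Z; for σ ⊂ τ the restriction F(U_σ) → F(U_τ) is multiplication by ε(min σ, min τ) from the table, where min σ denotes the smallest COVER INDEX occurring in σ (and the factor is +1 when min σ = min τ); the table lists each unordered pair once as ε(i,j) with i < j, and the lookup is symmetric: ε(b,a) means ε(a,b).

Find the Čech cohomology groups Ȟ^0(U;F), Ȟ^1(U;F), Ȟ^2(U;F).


nonempty overlaps:
  U12={p10} U15={p6} U23={p4} U34={p1} U45={p8,p9}
C dims 5,5; δ0: rk 5, SNF 1^4·2
degree 0: 5−5−0 = 0 → Ȟ^0 ≅ 0
degree 1: 5−0−5 = 0 plus torsion [2] → Ȟ^1 ≅ Z/2
degree 2: 0−0−0 = 0 → Ȟ^2 ≅ 0

Ȟ^0(U;F) ≅ 0, Ȟ^1(U;F) ≅ Z/2, Ȟ^2(U;F) ≅ 0


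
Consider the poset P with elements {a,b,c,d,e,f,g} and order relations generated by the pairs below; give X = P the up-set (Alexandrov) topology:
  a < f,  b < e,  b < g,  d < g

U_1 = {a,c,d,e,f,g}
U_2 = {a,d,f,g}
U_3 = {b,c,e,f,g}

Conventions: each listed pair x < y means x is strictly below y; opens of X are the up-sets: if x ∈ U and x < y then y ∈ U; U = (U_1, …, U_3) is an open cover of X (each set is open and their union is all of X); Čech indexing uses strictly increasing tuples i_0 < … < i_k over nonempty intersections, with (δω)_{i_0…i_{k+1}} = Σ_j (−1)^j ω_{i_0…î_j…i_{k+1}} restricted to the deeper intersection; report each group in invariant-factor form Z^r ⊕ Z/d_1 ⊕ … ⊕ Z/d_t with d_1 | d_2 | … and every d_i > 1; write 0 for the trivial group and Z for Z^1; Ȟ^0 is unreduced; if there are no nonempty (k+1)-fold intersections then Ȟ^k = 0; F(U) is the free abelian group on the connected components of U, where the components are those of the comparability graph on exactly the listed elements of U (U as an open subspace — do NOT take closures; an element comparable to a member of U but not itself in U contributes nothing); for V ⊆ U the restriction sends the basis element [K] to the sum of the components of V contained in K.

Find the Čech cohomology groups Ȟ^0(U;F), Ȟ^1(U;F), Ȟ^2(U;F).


nonempty intersections:
  U12={a,d,f,g} U13={c,e,f,g} U23={f,g}
  U123={f,g}
components per intersection:
  U1: {a,f} {c} {d,g} {e}
  U2: {a,f} {d,g}
  U3: {b,e,g} {c} {f}
  U12: {a,f} {d,g}
  U13: {c} {e} {f} {g}
  U23: {f} {g}
  U123: {f} {g}
C dims 9,8,2; δ0: rk 6, SNF 1^6; δ1: rk 2, SNF 1^2
Ȟ^0: (9−6)−0=3 ⇒ Z^3
Ȟ^1: (8−2)−6=0 ⇒ 0
Ȟ^2: (2−0)−2=0 ⇒ 0

Ȟ^0 ≅ Z^3; Ȟ^1 ≅ 0; Ȟ^2 ≅ 0


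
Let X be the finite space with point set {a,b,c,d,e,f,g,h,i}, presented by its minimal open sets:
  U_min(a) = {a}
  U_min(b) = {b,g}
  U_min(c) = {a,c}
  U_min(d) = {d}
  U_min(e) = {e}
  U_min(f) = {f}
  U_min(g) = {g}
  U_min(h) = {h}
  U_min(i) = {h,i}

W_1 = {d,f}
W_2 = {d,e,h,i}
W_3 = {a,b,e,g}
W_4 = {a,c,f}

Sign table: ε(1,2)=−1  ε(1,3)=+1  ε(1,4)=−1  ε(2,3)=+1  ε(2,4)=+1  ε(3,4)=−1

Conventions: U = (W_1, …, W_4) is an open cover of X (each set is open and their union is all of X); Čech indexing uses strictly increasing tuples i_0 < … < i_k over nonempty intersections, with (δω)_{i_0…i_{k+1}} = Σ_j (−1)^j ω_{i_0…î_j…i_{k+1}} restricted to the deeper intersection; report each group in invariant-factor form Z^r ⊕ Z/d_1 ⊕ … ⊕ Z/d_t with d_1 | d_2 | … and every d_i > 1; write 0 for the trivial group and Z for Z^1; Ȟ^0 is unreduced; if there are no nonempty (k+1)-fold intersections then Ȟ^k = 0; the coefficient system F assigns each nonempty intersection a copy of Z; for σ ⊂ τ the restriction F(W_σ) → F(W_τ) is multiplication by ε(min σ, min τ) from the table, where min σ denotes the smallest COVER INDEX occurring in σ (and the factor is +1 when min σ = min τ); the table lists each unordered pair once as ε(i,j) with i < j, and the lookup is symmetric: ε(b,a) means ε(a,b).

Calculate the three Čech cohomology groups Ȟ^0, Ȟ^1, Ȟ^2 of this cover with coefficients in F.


nonempty overlaps:
  W12={d} W14={f} W23={e} W34={a}
C dims 4,4; δ0: rk 4, SNF 1^3·2
degree 0: 4−4−0 = 0 → Ȟ^0 ≅ 0
degree 1: 4−0−4 = 0 plus torsion [2] → Ȟ^1 ≅ Z/2
degree 2: 0−0−0 = 0 → Ȟ^2 ≅ 0

Ȟ^0 = 0; Ȟ^1 = Z/2; Ȟ^2 = 0
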